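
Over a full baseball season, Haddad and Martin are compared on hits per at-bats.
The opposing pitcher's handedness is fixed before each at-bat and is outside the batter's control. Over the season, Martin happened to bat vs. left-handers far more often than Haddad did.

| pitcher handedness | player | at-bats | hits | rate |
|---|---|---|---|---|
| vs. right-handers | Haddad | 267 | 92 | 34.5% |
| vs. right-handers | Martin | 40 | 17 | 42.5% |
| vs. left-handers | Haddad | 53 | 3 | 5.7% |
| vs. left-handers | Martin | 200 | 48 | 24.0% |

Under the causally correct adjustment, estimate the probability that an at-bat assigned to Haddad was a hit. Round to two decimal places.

Here pitcher handedness is a common cause — it drives both which player a case falls under and the outcome. The crude comparison mixes populations; the stratum-specific rates are the causally relevant ones.
Standardising Haddad to the population pitcher handedness mix: 0.548·92/267 + 0.452·3/53 = 0.214.

0.21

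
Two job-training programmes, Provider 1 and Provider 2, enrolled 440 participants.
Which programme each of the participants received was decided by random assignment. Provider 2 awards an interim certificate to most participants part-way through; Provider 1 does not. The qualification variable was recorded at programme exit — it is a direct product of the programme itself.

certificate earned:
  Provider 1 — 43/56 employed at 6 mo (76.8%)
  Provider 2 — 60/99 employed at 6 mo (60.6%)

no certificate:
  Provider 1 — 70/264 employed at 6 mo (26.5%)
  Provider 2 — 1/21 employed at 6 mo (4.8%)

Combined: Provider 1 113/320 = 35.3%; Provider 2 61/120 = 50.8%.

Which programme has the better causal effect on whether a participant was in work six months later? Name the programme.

Qualification attained during the programme is downstream of the programme. One should not condition on a consequence of treatment, so the overall rates are the right comparison.
Pooled: Provider 1 35.3% vs Provider 2 50.8%; Provider 2 is higher overall.

Provider 2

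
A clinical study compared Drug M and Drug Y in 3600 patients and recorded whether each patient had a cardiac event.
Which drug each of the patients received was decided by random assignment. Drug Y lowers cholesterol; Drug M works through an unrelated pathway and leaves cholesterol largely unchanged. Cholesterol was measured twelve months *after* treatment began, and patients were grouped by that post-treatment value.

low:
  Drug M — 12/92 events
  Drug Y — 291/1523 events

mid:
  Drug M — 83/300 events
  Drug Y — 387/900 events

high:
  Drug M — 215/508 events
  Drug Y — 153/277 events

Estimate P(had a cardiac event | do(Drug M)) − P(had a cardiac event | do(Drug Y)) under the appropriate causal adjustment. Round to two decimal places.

+0.04

Within every cholesterol level Drug M has the lower rate, yet pooled Drug Y does — Simpson's reversal.
Cholesterol here is a post-treatment variable shaped by the drug; conditioning on it would introduce bias rather than remove it. The overall comparison is the causal one.
The causal difference is the pooled difference: 0.344 − 0.308 = +0.037.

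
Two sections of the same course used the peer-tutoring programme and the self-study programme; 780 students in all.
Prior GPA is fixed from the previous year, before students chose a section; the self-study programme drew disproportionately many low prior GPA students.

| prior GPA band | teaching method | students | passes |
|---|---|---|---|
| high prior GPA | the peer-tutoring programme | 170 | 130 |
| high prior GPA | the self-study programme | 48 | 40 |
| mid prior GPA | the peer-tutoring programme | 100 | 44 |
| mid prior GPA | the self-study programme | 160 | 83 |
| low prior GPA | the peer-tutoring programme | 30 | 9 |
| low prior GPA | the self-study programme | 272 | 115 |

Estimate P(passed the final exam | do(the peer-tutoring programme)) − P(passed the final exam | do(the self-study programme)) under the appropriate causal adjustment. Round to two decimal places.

-0.09

Since prior GPA band is a pre-existing factor (not a product of the teaching method) and it affects the outcome on its own, it is a confounder. The stratified rates, not the pooled rate, identify the causal effect.
Adjusting over the population distribution of prior GPA band: 0.279·(0.765−0.833) + 0.333·(0.440−0.519) + 0.387·(0.300−0.423) = -0.093.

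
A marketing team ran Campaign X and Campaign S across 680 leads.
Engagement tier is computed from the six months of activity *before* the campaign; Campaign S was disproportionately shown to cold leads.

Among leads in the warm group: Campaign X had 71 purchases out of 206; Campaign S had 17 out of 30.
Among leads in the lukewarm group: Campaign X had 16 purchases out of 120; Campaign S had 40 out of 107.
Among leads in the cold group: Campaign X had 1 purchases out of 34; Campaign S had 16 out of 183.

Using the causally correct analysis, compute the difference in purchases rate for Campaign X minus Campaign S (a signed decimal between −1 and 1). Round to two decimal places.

-0.18

The stratified and pooled comparisons disagree (Campaign S wins within each engagement tier; Campaign X wins overall), so the answer turns on the causal role of engagement tier.
Here engagement tier is a common cause — it drives both which campaign a case falls under and the outcome. The crude comparison mixes populations; the stratum-specific rates are the causally relevant ones.
Adjusting over the population distribution of engagement tier: 0.347·(0.345−0.567) + 0.334·(0.133−0.374) + 0.319·(0.029−0.087) = -0.176.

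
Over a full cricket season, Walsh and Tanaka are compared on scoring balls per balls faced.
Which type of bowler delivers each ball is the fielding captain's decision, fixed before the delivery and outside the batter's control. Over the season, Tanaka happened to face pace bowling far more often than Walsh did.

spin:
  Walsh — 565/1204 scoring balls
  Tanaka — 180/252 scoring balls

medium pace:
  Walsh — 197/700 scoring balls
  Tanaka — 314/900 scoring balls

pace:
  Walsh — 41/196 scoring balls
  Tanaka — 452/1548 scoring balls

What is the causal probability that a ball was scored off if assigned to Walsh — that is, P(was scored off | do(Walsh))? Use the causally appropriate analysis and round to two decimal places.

0.31

Tanaka is higher inside every bowling type stratum but Walsh is higher in aggregate. Whether to stratify depends on how bowling type relates to the player.
Here bowling type is a common cause — it drives both which player a case falls under and the outcome. The crude comparison mixes populations; the stratum-specific rates are the causally relevant ones.
Standardising Walsh to the population bowling type mix: 0.303·565/1204 + 0.333·197/700 + 0.363·41/196 = 0.312.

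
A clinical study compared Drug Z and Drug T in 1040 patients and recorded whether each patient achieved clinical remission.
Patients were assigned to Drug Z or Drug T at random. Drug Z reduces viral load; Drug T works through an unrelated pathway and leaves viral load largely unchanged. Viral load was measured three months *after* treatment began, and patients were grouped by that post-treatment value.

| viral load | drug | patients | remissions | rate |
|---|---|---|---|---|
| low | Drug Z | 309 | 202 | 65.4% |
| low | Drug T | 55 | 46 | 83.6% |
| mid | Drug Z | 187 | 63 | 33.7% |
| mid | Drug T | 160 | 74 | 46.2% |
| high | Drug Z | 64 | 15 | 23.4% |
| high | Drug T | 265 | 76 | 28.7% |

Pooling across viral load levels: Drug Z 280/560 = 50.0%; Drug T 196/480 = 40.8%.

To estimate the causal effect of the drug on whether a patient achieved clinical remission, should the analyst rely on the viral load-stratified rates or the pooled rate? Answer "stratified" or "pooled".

pooled

Viral load here is a post-treatment variable shaped by the drug; conditioning on it would introduce bias rather than remove it. The overall comparison is the causal one.
Pooled: Drug Z 50.0% vs Drug T 40.8%; Drug Z is higher overall.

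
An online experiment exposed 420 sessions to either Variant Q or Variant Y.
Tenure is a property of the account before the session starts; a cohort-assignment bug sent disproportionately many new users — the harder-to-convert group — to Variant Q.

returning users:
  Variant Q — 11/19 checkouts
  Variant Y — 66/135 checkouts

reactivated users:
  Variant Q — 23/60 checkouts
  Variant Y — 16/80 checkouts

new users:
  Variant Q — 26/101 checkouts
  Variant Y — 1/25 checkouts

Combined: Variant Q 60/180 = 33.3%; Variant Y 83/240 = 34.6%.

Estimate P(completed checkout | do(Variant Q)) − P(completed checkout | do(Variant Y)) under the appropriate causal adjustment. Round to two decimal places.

+0.16

User tenure is set before the variant has any effect — it is not caused by the variant — and it independently drives the outcome. That makes it a confounder, so the causal comparison is within user tenure levels.
Adjusting over the population distribution of user tenure: 0.367·(0.579−0.489) + 0.333·(0.383−0.200) + 0.300·(0.257−0.040) = +0.159.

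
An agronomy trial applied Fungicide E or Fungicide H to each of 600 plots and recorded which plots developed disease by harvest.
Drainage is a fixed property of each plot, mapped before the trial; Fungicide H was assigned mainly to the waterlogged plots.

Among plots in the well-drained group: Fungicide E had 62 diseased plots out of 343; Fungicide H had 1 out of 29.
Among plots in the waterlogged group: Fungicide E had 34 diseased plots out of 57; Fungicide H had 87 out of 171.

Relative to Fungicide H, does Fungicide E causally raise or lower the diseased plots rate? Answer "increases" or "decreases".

increases

The imbalance in field drainage arose from how plots were allocated, not from anything the fungicide did; and field drainage independently affects the outcome. The pooled gap is confounded — condition on field drainage.
Within each level — well-drained: 18.1% vs 3.4%; waterlogged: 59.6% vs 50.9% — Fungicide H is lower every time.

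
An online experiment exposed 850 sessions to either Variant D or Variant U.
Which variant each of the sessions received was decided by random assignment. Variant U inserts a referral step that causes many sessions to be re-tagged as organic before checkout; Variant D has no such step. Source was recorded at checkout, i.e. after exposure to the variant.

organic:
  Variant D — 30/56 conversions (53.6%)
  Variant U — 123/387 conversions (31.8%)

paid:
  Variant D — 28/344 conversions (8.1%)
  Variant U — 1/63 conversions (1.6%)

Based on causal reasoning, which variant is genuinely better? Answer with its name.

Because the variant influences traffic source, traffic source is a post-treatment mediator, not a confounder. Stratifying on it would bias the estimate; the causal effect is the crude pooled difference.
Pooled: Variant D 14.5% vs Variant U 27.6%; Variant U is higher overall.

Variant U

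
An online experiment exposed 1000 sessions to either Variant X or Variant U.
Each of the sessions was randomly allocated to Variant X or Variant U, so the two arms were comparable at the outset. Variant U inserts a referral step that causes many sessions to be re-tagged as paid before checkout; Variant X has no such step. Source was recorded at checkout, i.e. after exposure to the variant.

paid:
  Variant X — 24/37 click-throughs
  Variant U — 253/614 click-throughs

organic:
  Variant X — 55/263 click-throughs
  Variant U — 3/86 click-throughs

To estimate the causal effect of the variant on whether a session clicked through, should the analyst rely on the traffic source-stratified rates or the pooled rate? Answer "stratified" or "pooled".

pooled

The traffic source-specific comparison favours Variant X throughout, but the pooled figures favour Variant U. The question is whether to condition on traffic source.
The distribution of traffic source is itself part of what the variant does — it is an intermediate outcome. Holding it fixed would remove that part of the effect; the total effect is the pooled difference.
Pooled: Variant X 26.3% vs Variant U 36.6%; Variant U is higher overall.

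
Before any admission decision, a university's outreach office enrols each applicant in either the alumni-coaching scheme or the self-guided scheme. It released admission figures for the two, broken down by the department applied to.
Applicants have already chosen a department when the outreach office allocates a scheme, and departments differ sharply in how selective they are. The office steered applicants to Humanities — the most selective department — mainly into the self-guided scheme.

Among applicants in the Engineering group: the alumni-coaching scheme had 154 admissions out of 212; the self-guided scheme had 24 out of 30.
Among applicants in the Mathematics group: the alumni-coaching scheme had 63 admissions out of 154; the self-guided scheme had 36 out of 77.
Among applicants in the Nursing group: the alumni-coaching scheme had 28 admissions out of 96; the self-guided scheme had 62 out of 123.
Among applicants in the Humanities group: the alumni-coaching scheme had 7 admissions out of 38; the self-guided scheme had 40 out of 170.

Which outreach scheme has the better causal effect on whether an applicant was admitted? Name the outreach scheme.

Department satisfies the back-door criterion: it is not a descendant of the outreach scheme, and it blocks the spurious path from outreach scheme to outcome. Adjusting for it (i.e., using the within-department rates) gives the causal effect.
Within each level — Engineering: 72.6% vs 80.0%; Mathematics: 40.9% vs 46.8%; Nursing: 29.2% vs 50.4%; Humanities: 18.4% vs 23.5% — the self-guided scheme is higher every time.

the self-guided scheme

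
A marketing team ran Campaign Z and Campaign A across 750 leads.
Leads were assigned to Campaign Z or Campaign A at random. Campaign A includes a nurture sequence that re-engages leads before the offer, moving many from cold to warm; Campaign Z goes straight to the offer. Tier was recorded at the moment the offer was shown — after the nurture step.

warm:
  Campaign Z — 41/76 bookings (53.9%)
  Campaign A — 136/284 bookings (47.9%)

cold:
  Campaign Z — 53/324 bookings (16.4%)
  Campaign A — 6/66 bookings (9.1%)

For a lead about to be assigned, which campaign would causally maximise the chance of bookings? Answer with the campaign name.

Campaign A

Engagement tier lies on the pathway campaign → engagement tier → outcome, so adjusting for it blocks the indirect effect. For the total causal effect of campaign, use the unadjusted pooled rates.
Pooled: Campaign Z 23.5% vs Campaign A 40.6%; Campaign A is higher overall.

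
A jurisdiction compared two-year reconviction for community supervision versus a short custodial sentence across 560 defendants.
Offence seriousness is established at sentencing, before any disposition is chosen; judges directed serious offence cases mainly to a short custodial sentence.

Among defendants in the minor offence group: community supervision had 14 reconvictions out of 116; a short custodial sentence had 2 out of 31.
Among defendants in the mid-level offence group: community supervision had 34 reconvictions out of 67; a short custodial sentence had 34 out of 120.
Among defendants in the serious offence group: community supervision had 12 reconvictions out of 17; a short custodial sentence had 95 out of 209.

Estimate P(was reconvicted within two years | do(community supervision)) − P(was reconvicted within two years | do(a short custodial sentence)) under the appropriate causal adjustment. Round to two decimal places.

+0.19

Within every offence seriousness level a short custodial sentence has the lower rate, yet pooled community supervision does — Simpson's reversal.
Here offence seriousness is a common cause — it drives both which disposition a case falls under and the outcome. The crude comparison mixes populations; the stratum-specific rates are the causally relevant ones.
Adjusting over the population distribution of offence seriousness: 0.263·(0.121−0.065) + 0.334·(0.507−0.283) + 0.404·(0.706−0.455) = +0.191.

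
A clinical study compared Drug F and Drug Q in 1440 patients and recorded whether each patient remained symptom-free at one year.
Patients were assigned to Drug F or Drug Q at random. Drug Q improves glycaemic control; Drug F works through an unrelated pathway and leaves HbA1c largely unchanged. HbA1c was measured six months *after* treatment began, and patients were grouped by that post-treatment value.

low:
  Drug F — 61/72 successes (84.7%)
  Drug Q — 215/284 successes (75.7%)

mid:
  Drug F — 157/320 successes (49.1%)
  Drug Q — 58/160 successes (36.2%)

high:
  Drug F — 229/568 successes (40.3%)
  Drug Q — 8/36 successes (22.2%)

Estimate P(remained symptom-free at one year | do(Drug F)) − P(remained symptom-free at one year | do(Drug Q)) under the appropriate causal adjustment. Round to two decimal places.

Within every HbA1c level Drug F has the higher rate, yet pooled Drug Q does — Simpson's reversal.
HbA1c is downstream of the drug. One should not condition on a consequence of treatment, so the overall rates are the right comparison.
The causal difference is the pooled difference: 0.466 − 0.585 = -0.120.

-0.12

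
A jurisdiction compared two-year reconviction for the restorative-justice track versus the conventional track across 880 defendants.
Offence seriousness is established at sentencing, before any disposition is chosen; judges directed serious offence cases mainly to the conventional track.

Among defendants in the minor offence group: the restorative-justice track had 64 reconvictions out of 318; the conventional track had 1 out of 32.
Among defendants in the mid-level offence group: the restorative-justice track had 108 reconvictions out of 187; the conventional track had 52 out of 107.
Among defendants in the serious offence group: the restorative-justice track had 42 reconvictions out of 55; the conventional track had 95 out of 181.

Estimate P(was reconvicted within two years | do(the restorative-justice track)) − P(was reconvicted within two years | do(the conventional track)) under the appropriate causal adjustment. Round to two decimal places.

+0.16

Offence seriousness is set before the disposition has any effect — it is not caused by the disposition — and it independently drives the outcome. That makes it a confounder, so the causal comparison is within offence seriousness levels.
Adjusting over the population distribution of offence seriousness: 0.398·(0.201−0.031) + 0.334·(0.578−0.486) + 0.268·(0.764−0.525) = +0.162.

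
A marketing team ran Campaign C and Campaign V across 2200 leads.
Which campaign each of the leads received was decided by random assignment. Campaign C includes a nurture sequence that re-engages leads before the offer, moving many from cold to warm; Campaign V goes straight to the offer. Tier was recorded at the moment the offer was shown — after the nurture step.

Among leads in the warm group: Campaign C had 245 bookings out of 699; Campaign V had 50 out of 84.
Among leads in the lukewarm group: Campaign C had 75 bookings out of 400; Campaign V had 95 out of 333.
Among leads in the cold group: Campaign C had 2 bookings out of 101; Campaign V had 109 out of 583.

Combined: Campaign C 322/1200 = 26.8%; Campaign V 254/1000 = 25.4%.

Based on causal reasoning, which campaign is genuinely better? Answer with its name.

Campaign C

Engagement tier here is a post-treatment variable shaped by the campaign; conditioning on it would introduce bias rather than remove it. The overall comparison is the causal one.
Pooled: Campaign C 26.8% vs Campaign V 25.4%; Campaign C is higher overall.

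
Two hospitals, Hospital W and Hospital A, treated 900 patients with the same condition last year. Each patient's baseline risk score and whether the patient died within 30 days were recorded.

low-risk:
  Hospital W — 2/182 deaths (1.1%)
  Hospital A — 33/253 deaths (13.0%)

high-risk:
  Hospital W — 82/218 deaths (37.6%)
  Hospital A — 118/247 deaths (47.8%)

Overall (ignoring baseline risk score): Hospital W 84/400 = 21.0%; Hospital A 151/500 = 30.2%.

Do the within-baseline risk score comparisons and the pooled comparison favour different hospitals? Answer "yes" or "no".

Within each baseline risk score level (low-risk 1.1% vs 13.0%; high-risk 37.6% vs 47.8%), Hospital W has the lower rate every time. Pooled: 21.0% vs 30.2% — Hospital W has the lower rate overall. They agree.

no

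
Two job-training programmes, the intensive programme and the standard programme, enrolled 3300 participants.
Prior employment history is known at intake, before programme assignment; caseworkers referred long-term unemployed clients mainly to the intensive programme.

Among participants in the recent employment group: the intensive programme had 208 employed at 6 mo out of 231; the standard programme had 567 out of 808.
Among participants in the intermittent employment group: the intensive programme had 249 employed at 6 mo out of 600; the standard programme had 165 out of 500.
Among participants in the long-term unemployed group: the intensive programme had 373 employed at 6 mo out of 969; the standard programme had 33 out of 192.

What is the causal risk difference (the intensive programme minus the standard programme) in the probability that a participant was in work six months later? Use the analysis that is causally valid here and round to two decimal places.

The stratified and pooled comparisons disagree (the intensive programme wins within each prior employment history; the standard programme wins overall), so the answer turns on the causal role of prior employment history.
Nothing the programme does changes prior employment history; the imbalance is an allocation artefact. With prior employment history also predicting the outcome, the pooled figure is confounded, and the within-stratum comparison is the causal one.
Adjusting over the population distribution of prior employment history: 0.315·(0.900−0.702) + 0.333·(0.415−0.330) + 0.352·(0.385−0.172) = +0.166.

+0.17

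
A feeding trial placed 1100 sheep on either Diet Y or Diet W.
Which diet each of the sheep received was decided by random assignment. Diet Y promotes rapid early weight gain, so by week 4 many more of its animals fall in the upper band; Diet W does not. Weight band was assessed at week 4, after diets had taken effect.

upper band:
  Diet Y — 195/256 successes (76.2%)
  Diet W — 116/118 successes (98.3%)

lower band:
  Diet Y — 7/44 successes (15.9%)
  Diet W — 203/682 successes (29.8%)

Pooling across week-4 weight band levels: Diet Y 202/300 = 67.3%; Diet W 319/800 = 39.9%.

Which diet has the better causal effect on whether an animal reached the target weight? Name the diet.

The week-4 weight band-specific comparison favours Diet W throughout, but the pooled figures favour Diet Y. The question is whether to condition on week-4 weight band.
Week-4 weight band lies on the pathway diet → week-4 weight band → outcome, so adjusting for it blocks the indirect effect. For the total causal effect of diet, use the unadjusted pooled rates.
Pooled: Diet Y 67.3% vs Diet W 39.9%; Diet Y is higher overall.

Diet Y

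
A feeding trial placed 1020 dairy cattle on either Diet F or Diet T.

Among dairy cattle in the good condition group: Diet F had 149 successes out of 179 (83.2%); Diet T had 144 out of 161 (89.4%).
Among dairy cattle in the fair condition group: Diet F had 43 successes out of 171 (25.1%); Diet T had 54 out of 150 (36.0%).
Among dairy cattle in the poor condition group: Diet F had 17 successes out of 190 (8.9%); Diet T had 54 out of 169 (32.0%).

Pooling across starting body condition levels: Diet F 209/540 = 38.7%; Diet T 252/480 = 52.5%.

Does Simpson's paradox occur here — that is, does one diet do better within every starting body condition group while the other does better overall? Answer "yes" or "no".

Within each starting body condition level (good condition 83.2% vs 89.4%; fair condition 25.1% vs 36.0%; poor condition 8.9% vs 32.0%), Diet T has the higher rate every time. Pooled: 38.7% vs 52.5% — Diet T has the higher rate overall. They agree.

no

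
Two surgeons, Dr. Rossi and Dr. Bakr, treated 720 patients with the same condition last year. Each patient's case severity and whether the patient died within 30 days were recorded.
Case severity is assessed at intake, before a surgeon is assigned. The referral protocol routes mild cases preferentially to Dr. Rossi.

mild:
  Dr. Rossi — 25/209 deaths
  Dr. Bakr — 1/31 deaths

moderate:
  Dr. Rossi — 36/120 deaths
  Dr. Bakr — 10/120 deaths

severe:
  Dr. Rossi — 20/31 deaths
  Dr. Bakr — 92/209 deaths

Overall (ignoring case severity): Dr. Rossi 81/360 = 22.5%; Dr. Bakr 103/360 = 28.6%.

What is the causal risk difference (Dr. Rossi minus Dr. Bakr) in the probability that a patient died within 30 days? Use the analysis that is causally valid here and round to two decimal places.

+0.17

Case severity satisfies the back-door criterion: it is not a descendant of the surgeon, and it blocks the spurious path from surgeon to outcome. Adjusting for it (i.e., using the within-case severity rates) gives the causal effect.
Adjusting over the population distribution of case severity: 0.333·(0.120−0.032) + 0.333·(0.300−0.083) + 0.333·(0.645−0.440) = +0.170.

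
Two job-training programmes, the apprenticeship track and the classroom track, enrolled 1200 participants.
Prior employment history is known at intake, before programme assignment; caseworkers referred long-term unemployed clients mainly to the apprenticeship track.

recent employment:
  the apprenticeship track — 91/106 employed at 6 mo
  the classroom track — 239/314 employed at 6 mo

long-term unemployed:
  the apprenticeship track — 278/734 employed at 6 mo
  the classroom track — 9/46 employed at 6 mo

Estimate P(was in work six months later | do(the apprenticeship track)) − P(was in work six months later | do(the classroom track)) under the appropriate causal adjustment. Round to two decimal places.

+0.15

Within every prior employment history level the apprenticeship track has the higher rate, yet pooled the classroom track does — Simpson's reversal.
Prior employment history differs across programmes for reasons unrelated to any effect of the programme itself, and it separately predicts the outcome — a classic confounder. We must compare within prior employment history levels.
Adjusting over the population distribution of prior employment history: 0.350·(0.858−0.761) + 0.650·(0.379−0.196) = +0.153.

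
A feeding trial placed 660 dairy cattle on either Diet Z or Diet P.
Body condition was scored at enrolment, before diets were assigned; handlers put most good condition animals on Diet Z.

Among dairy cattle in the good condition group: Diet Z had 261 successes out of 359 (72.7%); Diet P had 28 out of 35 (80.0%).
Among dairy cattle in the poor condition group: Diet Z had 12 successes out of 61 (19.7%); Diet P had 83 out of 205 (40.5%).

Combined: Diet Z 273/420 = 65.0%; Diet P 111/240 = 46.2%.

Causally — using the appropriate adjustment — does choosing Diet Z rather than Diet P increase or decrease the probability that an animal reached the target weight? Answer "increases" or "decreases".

Starting body condition differs across diets for reasons unrelated to any effect of the diet itself, and it separately predicts the outcome — a classic confounder. We must compare within starting body condition levels.
Within each level — good condition: 72.7% vs 80.0%; poor condition: 19.7% vs 40.5% — Diet P is higher every time.

decreases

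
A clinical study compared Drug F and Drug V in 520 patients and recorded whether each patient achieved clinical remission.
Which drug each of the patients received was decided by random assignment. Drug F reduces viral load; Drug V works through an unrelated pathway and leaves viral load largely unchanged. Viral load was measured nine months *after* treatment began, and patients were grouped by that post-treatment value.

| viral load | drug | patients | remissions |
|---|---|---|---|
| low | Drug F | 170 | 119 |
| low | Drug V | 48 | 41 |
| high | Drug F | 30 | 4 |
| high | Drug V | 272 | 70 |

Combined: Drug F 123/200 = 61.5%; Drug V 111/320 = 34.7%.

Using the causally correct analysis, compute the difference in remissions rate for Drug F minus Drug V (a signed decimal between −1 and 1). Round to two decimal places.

+0.27

The viral load-specific comparison favours Drug V throughout, but the pooled figures favour Drug F. The question is whether to condition on viral load.
Stratifying would compare drugs among patients the drugs themselves sorted into viral load groups — a form of selection on an intermediate. The unconditioned pooled rates give the total causal effect.
The causal difference is the pooled difference: 0.615 − 0.347 = +0.268.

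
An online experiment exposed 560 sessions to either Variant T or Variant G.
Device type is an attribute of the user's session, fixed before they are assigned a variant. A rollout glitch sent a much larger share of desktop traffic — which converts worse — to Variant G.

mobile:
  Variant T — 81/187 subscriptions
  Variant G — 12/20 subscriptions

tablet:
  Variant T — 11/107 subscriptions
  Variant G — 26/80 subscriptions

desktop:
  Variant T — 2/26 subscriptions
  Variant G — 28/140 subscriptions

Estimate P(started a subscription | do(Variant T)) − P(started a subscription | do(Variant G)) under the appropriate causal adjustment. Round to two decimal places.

Variant G is higher inside every device type stratum but Variant T is higher in aggregate. Whether to stratify depends on how device type relates to the variant.
Device type is set before the variant has any effect — it is not caused by the variant — and it independently drives the outcome. That makes it a confounder, so the causal comparison is within device type levels.
Adjusting over the population distribution of device type: 0.370·(0.433−0.600) + 0.334·(0.103−0.325) + 0.296·(0.077−0.200) = -0.172.

-0.17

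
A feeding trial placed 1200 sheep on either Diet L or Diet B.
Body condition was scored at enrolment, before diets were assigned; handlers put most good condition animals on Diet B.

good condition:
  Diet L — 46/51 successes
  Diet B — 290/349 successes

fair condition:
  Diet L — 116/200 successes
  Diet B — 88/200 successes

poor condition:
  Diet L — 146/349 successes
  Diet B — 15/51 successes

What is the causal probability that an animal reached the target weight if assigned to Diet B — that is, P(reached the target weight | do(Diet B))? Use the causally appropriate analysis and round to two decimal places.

0.52

The starting body condition-specific comparison favours Diet L throughout, but the pooled figures favour Diet B. The question is whether to condition on starting body condition.
Starting body condition differs across diets for reasons unrelated to any effect of the diet itself, and it separately predicts the outcome — a classic confounder. We must compare within starting body condition levels.
Standardising Diet B to the population starting body condition mix: 0.333·290/349 + 0.333·88/200 + 0.333·15/51 = 0.522.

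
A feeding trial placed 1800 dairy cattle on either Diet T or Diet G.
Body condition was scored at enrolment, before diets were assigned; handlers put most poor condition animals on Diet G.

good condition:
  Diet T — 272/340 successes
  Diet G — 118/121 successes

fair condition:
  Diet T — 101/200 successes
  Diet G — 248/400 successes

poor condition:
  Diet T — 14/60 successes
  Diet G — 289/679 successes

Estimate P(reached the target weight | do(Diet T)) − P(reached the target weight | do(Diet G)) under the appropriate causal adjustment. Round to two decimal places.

-0.16

Since starting body condition is a pre-existing factor (not a product of the diet) and it affects the outcome on its own, it is a confounder. The stratified rates, not the pooled rate, identify the causal effect.
Adjusting over the population distribution of starting body condition: 0.256·(0.800−0.975) + 0.333·(0.505−0.620) + 0.411·(0.233−0.426) = -0.162.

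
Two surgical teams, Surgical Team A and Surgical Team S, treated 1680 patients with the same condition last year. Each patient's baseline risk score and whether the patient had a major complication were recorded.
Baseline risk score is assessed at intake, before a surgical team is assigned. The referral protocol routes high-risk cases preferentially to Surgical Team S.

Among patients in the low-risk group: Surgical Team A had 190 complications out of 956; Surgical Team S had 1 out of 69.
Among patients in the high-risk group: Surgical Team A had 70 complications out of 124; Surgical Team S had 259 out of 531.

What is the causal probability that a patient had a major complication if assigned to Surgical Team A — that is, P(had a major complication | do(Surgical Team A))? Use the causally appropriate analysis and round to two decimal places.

Surgical Team S is lower inside every baseline risk score stratum but Surgical Team A is lower in aggregate. Whether to stratify depends on how baseline risk score relates to the surgical team.
Baseline risk score satisfies the back-door criterion: it is not a descendant of the surgical team, and it blocks the spurious path from surgical team to outcome. Adjusting for it (i.e., using the within-baseline risk score rates) gives the causal effect.
Standardising Surgical Team A to the population baseline risk score mix: 0.610·190/956 + 0.390·70/124 = 0.341.

0.34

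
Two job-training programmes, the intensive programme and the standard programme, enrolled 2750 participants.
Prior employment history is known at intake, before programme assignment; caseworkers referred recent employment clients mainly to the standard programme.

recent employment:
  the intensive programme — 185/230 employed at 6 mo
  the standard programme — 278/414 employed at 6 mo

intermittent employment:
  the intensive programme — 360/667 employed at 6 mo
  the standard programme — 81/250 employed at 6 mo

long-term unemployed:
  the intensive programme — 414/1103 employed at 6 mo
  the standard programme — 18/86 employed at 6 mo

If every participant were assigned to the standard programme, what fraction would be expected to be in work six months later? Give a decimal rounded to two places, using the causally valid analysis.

0.36

Within every prior employment history level the intensive programme has the higher rate, yet pooled the standard programme does — Simpson's reversal.
The imbalance in prior employment history arose from how participants were allocated, not from anything the programme did; and prior employment history independently affects the outcome. The pooled gap is confounded — condition on prior employment history.
Standardising the standard programme to the population prior employment history mix: 0.234·278/414 + 0.333·81/250 + 0.432·18/86 = 0.356.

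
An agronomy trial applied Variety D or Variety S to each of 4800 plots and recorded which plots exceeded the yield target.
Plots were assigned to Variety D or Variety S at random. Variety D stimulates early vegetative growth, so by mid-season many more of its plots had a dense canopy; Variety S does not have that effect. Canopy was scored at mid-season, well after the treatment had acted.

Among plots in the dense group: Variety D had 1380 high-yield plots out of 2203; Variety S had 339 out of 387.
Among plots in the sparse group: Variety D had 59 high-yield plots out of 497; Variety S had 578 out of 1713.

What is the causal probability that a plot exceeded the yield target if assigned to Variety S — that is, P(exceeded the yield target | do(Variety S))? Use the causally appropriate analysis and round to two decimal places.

0.44

Mid-season canopy is recorded after the variety and is itself shifted by it — it sits on the causal path from variety to outcome. Conditioning on a mediator would strip out part of the effect we want; the pooled comparison gives the total causal effect.
So P(outcome | do(Variety S)) is just the pooled rate for Variety S: 917/2100 = 0.437.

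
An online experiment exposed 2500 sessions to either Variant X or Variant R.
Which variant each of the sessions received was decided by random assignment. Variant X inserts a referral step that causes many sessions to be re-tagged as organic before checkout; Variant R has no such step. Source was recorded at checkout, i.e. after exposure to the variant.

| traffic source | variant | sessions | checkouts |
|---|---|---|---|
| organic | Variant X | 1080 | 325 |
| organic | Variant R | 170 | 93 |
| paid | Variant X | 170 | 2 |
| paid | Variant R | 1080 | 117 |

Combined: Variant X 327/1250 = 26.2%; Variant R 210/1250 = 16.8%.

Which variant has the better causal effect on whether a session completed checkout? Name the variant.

Variant X

The distribution of traffic source is itself part of what the variant does — it is an intermediate outcome. Holding it fixed would remove that part of the effect; the total effect is the pooled difference.
Pooled: Variant X 26.2% vs Variant R 16.8%; Variant X is higher overall.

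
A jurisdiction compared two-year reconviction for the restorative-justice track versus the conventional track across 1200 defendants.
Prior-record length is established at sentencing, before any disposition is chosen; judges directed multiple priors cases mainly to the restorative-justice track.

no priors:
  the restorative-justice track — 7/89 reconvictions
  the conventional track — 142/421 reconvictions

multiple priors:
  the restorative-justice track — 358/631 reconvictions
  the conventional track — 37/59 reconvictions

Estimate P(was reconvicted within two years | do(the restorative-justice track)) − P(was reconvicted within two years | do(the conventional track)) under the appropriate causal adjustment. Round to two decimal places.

-0.14

The stratified and pooled comparisons disagree (the restorative-justice track wins within each prior-record length; the conventional track wins overall), so the answer turns on the causal role of prior-record length.
Prior-record length satisfies the back-door criterion: it is not a descendant of the disposition, and it blocks the spurious path from disposition to outcome. Adjusting for it (i.e., using the within-prior-record length rates) gives the causal effect.
Adjusting over the population distribution of prior-record length: 0.425·(0.079−0.337) + 0.575·(0.567−0.627) = -0.144.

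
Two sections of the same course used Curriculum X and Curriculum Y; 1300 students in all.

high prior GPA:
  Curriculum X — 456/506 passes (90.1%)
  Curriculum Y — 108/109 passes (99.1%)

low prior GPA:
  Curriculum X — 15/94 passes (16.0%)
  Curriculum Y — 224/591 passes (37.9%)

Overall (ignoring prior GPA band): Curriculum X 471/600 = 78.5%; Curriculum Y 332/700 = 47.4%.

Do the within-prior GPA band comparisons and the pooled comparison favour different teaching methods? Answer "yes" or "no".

Within each prior GPA band level (high prior GPA 90.1% vs 99.1%; low prior GPA 16.0% vs 37.9%), Curriculum Y has the higher rate every time. Pooled: 78.5% vs 47.4% — Curriculum X has the higher rate overall. The two comparisons disagree.

yes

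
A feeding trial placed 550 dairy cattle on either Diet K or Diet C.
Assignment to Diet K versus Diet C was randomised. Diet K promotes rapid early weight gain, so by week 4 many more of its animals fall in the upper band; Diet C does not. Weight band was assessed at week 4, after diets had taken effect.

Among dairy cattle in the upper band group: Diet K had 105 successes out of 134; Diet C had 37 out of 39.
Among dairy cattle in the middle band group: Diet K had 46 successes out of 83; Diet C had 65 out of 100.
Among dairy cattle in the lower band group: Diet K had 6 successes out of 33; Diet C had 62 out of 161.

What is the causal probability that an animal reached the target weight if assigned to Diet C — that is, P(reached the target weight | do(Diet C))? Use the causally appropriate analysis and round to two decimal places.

Week-4 weight band here is a post-treatment variable shaped by the diet; conditioning on it would introduce bias rather than remove it. The overall comparison is the causal one.
So P(outcome | do(Diet C)) is just the pooled rate for Diet C: 164/300 = 0.547.

0.55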